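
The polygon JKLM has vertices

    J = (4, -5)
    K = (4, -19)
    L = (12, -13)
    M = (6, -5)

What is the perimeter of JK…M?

|JK| = √((0)² + (-14)²) = √196 = 14
|KL| = √((8)² + (6)²) = √100 = 10
|LM| = √((-6)² + (8)²) = √100 = 10
|MJ| = √((-2)² + (0)²) = √4 = 2
Perimeter = 14 + 10 + 10 + 2 = 36.

36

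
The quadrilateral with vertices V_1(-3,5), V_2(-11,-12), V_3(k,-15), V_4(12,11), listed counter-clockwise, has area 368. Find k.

The doubled signed area Σ (x_i y_{i+1} − x_{i+1} y_i) is linear in k.
With k=0 it equals 529; the coefficient of k is 23 (from the two edges through V_3).
So 23·k + 529 = 2·368 = 736 ⇒ k = 9.

9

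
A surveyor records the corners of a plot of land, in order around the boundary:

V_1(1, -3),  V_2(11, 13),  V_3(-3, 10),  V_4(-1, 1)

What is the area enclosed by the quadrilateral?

Apply the shoelace (surveyor's) formula: 2A = Σ (x_i·y_{i+1} − x_{i+1}·y_i), indices taken mod 4.
Σ = (46) + (149) + (7) + (2) = 204
Area = |Σ|/2 = 102.

102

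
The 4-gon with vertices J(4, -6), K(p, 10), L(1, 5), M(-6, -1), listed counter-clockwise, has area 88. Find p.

7

The doubled signed area Σ (x_i y_{i+1} − x_{i+1} y_i) is linear in p.
With p=0 it equals 99; the coefficient of p is 11 (from the two edges through K).
So 11·p + 99 = 2·88 = 176 ⇒ p = 7.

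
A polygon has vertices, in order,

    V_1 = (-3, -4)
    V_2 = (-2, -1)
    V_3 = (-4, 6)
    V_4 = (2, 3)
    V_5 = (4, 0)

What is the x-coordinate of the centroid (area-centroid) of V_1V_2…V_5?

-27/73

Apply the shoelace (surveyor's) formula. First the cross-terms c_i = x_i·y_{i+1} − x_{i+1}·y_i:
  -5, -16, -24, -12, -16  ⇒  2A = -73, A = -36.5.
Then Σ (x_i + x_{i+1})·c_i = 81, so x̄ = 81 / (6·(-36.5)) = -27/73.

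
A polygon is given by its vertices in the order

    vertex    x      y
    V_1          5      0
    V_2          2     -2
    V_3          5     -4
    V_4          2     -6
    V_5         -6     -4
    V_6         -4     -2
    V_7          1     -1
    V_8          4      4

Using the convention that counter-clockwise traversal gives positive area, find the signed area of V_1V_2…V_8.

Apply the shoelace formula: 2A = Σ (x_i·y_{i+1} − x_{i+1}·y_i), indices taken mod 8.
Σ = (-10) + (2) + (-22) + (-44) + (-4) + (6) + (8) + (-20) = -84
Signed area = Σ/2 = -42 (negative ⇒ clockwise traversal).

-42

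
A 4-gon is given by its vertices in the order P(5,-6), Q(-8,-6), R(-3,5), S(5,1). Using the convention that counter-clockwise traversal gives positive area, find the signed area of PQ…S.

Cross-terms: -78, -58, -28, -35  ⇒  Σ = -199
Signed area = Σ/2 = -99.5 (negative ⇒ clockwise traversal).

-99.5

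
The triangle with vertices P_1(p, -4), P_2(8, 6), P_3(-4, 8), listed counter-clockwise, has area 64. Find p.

4

Write out the shoelace sum; only the two edges meeting at P_1 involve p:
2·Area = [((-4)·(-4) − p·8) + (p·6 − 8·(-4))] + 88
       = -2·p + 136 = 128
⇒ p = 4.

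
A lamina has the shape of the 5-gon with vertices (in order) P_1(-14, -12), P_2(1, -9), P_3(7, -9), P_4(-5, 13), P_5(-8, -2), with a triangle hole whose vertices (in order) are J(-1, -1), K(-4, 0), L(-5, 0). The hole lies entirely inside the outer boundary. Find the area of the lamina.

Outer boundary:
Cross-terms: 138, 54, 46, 114, 68  ⇒  Σ = 420
Area = |Σ|/2 = 210.
Hole:
Apply the shoelace formula: 2A = Σ (x_i·y_{i+1} − x_{i+1}·y_i), indices taken mod 3.
Σ = (-4) + (0) + (5) = 1
Area = |Σ|/2 = 0.5.
Net area = 210 − 0.5 = 209.5.

209.5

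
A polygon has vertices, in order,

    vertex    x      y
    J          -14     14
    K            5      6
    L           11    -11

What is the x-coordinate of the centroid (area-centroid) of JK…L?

Apply the shoelace formula. First the cross-terms c_i = x_i·y_{i+1} − x_{i+1}·y_i:
  -154, -121, 0  ⇒  2A = -275, A = -137.5.
Then Σ (x_i + x_{i+1})·c_i = -550, so x̄ = -550 / (6·(-137.5)) = 2/3.

2/3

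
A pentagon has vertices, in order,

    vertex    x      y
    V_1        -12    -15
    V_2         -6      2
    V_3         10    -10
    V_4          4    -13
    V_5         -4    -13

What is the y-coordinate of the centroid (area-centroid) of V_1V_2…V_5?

-308/39

Apply the surveyor's formula. First the cross-terms c_i = x_i·y_{i+1} − x_{i+1}·y_i:
  -114, 40, -90, -104, -96  ⇒  2A = -364, A = -182.
Then Σ (y_i + y_{i+1})·c_i = 8624, so ȳ = 8624 / (6·(-182)) = -308/39.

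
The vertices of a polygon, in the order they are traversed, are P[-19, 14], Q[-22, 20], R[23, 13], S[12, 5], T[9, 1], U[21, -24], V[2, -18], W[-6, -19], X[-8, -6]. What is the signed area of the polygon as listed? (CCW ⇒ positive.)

-973.5

Σ = (-72) + (-746) + (-41) + (-33) + (-237) + (-330) + (-146) + (-116) + (-226) = -1947
Signed area = Σ/2 = -973.5 (negative ⇒ clockwise traversal).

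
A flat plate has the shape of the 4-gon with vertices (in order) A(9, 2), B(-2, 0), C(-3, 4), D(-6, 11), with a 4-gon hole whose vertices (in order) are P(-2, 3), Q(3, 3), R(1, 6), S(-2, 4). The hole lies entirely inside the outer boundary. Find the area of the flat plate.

53

Outer boundary:
Σ = (4) + (-8) + (-9) + (-111) = -124
Area = |Σ|/2 = 62.
Hole:
Σ = (-15) + (15) + (16) + (2) = 18
Area = |Σ|/2 = 9.
Net area = 62 − 9 = 53.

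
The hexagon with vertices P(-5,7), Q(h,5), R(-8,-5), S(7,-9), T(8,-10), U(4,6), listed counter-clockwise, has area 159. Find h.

The doubled signed area Σ (x_i y_{i+1} − x_{i+1} y_i) is linear in h.
With h=0 it equals 270; the coefficient of h is -12 (from the two edges through Q).
So -12·h + 270 = 2·159 = 318 ⇒ h = -4.

-4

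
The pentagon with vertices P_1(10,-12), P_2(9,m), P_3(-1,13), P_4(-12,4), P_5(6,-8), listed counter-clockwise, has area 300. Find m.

13

Write out the shoelace sum; only the two edges meeting at P_2 involve m:
2·Area = [(10·m − 9·(-12)) + (9·13 − (-1)·m)] + 232
       = 11·m + 457 = 600
⇒ m = 13.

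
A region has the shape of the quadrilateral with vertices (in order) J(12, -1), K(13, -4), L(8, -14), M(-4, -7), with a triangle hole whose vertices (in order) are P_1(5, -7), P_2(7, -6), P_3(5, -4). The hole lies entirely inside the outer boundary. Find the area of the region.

101.5

Outer boundary:
Σ = (-35) + (-150) + (-112) + (88) = -209
Area = |Σ|/2 = 104.5.
Hole:
Apply the surveyor's formula: 2A = Σ (x_i·y_{i+1} − x_{i+1}·y_i), indices taken mod 3.
Σ = (19) + (2) + (-15) = 6
Area = |Σ|/2 = 3.
Net area = 104.5 − 3 = 101.5.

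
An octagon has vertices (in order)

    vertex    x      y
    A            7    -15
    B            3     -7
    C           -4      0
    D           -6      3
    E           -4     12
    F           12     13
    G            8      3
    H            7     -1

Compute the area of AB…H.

247.5

Apply Gauss's area formula: 2A = Σ (x_i·y_{i+1} − x_{i+1}·y_i), indices taken mod 8.
Σ = (-4) + (-28) + (-12) + (-60) + (-196) + (-68) + (-29) + (-98) = -495
Area = |Σ|/2 = 247.5.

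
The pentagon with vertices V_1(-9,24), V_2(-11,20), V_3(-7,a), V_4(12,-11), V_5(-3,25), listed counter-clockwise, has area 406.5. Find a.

-4

The doubled signed area Σ (x_i y_{i+1} − x_{i+1} y_i) is linear in a.
With a=0 it equals 721; the coefficient of a is -23 (from the two edges through V_3).
So -23·a + 721 = 2·406.5 = 813 ⇒ a = -4.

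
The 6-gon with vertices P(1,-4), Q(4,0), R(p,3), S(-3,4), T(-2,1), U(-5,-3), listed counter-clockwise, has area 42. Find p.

2

Write out the shoelace sum; only the two edges meeting at R involve p:
2·Area = [(4·3 − p·0) + (p·4 − (-3)·3)] + 55
       = 4·p + 76 = 84
⇒ p = 2.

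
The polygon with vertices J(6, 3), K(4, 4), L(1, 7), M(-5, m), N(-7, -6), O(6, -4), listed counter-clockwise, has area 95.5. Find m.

-2

The doubled signed area Σ (x_i y_{i+1} − x_{i+1} y_i) is linear in m.
With m=0 it equals 207; the coefficient of m is 8 (from the two edges through M).
So 8·m + 207 = 2·95.5 = 191 ⇒ m = -2.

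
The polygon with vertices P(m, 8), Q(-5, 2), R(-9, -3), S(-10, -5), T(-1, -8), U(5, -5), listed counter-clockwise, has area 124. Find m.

Write out the shoelace sum; only the two edges meeting at P involve m:
2·Area = [(5·8 − m·(-5)) + (m·2 − (-5)·8)] + 168
       = 7·m + 248 = 248
⇒ m = 0.

0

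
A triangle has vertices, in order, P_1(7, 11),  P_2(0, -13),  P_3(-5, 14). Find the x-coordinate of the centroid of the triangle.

2/3

Apply Gauss's area formula. First the cross-terms c_i = x_i·y_{i+1} − x_{i+1}·y_i:
  -91, -65, -153  ⇒  2A = -309, A = -154.5.
Then Σ (x_i + x_{i+1})·c_i = -618, so x̄ = -618 / (6·(-154.5)) = 2/3.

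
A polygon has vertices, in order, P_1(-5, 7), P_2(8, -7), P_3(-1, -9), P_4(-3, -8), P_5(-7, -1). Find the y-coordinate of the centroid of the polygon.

-290/113

Apply the shoelace (surveyor's) formula. First the cross-terms c_i = x_i·y_{i+1} − x_{i+1}·y_i:
  -21, -79, -19, -53, -54  ⇒  2A = -226, A = -113.
Then Σ (y_i + y_{i+1})·c_i = 1740, so ȳ = 1740 / (6·(-113)) = -290/113.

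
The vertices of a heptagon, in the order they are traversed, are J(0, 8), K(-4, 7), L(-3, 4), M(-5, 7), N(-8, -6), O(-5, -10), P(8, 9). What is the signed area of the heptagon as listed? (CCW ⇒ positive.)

135.5

Cross-terms: 32, 5, -1, 86, 50, 35, 64  ⇒  Σ = 271
Signed area = Σ/2 = 135.5 (positive ⇒ counter-clockwise traversal).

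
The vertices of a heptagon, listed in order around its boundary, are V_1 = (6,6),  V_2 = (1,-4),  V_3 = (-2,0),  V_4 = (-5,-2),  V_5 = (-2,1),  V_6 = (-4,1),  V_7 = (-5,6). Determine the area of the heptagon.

V_1→V_2: (6)(-4) − (1)(6) = -30
V_2→V_3: (1)(0) − (-2)(-4) = -8
V_3→V_4: (-2)(-2) − (-5)(0) = 4
V_4→V_5: (-5)(1) − (-2)(-2) = -9
V_5→V_6: (-2)(1) − (-4)(1) = 2
V_6→V_7: (-4)(6) − (-5)(1) = -19
V_7→V_1: (-5)(6) − (6)(6) = -66
Σ = -126
Area = |Σ|/2 = 63.

63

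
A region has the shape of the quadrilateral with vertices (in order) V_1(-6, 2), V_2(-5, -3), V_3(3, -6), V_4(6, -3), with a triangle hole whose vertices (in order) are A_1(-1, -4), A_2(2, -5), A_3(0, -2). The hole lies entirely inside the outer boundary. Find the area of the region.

40.5

Outer boundary:
V_1→V_2: (-6)(-3) − (-5)(2) = 28
V_2→V_3: (-5)(-6) − (3)(-3) = 39
V_3→V_4: (3)(-3) − (6)(-6) = 27
V_4→V_1: (6)(2) − (-6)(-3) = -6
Σ = 88
Area = |Σ|/2 = 44.
Hole:
Apply the shoelace formula: 2A = Σ (x_i·y_{i+1} − x_{i+1}·y_i), indices taken mod 3.
Σ = (13) + (-4) + (-2) = 7
Area = |Σ|/2 = 3.5.
Net area = 44 − 3.5 = 40.5.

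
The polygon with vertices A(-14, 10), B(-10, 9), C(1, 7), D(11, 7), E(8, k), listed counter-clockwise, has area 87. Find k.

13

Write out the shoelace sum; only the two edges meeting at E involve k:
2·Area = [(11·k − 8·7) + (8·10 − (-14)·k)] + -175
       = 25·k + -151 = 174
⇒ k = 13.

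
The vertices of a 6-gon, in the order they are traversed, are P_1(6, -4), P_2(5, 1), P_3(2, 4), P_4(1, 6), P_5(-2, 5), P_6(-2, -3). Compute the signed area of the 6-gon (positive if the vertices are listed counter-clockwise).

P_1→P_2: (6)(1) − (5)(-4) = 26
P_2→P_3: (5)(4) − (2)(1) = 18
P_3→P_4: (2)(6) − (1)(4) = 8
P_4→P_5: (1)(5) − (-2)(6) = 17
P_5→P_6: (-2)(-3) − (-2)(5) = 16
P_6→P_1: (-2)(-4) − (6)(-3) = 26
Σ = 111
Signed area = Σ/2 = 55.5 (positive ⇒ counter-clockwise traversal).

55.5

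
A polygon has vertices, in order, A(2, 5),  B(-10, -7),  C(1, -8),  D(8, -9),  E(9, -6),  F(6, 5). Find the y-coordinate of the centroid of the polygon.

Apply Gauss's area formula. First the cross-terms c_i = x_i·y_{i+1} − x_{i+1}·y_i:
  36, 87, 55, 33, 81, 20  ⇒  2A = 312, A = 156.
Then Σ (y_i + y_{i+1})·c_i = -2688, so ȳ = -2688 / (6·156) = -112/39.

-112/39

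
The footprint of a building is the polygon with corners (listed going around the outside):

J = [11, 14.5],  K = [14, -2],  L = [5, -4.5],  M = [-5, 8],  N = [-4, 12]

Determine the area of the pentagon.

Apply the surveyor's formula: 2A = Σ (x_i·y_{i+1} − x_{i+1}·y_i), indices taken mod 5.
Σ = (-225) + (-53) + (17.5) + (-28) + (-190) = -478.5
Area = |Σ|/2 = 239.25.

239.25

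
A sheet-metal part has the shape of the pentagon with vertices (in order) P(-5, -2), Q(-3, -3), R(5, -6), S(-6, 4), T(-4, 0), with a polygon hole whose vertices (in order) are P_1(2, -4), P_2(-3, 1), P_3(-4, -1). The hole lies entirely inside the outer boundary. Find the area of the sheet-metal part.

Outer boundary:
Apply the shoelace formula: 2A = Σ (x_i·y_{i+1} − x_{i+1}·y_i), indices taken mod 5.
Σ = (9) + (33) + (-16) + (16) + (8) = 50
Area = |Σ|/2 = 25.
Hole:
Apply Gauss's area formula: 2A = Σ (x_i·y_{i+1} − x_{i+1}·y_i), indices taken mod 3.
Cross-terms: -10, 7, 18  ⇒  Σ = 15
Area = |Σ|/2 = 7.5.
Net area = 25 − 7.5 = 17.5.

17.5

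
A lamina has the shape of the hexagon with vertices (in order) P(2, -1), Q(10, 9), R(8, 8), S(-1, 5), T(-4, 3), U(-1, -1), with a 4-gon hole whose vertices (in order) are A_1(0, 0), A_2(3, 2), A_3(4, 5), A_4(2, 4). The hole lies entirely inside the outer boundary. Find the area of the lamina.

49

Outer boundary:
Apply the surveyor's formula: 2A = Σ (x_i·y_{i+1} − x_{i+1}·y_i), indices taken mod 6.
Σ = (28) + (8) + (48) + (17) + (7) + (3) = 111
Area = |Σ|/2 = 55.5.
Hole:
Apply the shoelace formula: 2A = Σ (x_i·y_{i+1} − x_{i+1}·y_i), indices taken mod 4.
Σ = (0) + (7) + (6) + (0) = 13
Area = |Σ|/2 = 6.5.
Net area = 55.5 − 6.5 = 49.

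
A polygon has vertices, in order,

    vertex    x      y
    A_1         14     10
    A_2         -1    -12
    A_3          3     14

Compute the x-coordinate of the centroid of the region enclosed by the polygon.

16/3

Apply Gauss's area formula. First the cross-terms c_i = x_i·y_{i+1} − x_{i+1}·y_i:
  -158, 22, -166  ⇒  2A = -302, A = -151.
Then Σ (x_i + x_{i+1})·c_i = -4832, so x̄ = -4832 / (6·(-151)) = 16/3.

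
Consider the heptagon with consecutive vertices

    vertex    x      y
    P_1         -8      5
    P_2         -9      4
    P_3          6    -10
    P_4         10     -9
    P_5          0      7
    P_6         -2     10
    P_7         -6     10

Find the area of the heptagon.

149.5

P_1→P_2: (-8)(4) − (-9)(5) = 13
P_2→P_3: (-9)(-10) − (6)(4) = 66
P_3→P_4: (6)(-9) − (10)(-10) = 46
P_4→P_5: (10)(7) − (0)(-9) = 70
P_5→P_6: (0)(10) − (-2)(7) = 14
P_6→P_7: (-2)(10) − (-6)(10) = 40
P_7→P_1: (-6)(5) − (-8)(10) = 50
Σ = 299
Area = |Σ|/2 = 149.5.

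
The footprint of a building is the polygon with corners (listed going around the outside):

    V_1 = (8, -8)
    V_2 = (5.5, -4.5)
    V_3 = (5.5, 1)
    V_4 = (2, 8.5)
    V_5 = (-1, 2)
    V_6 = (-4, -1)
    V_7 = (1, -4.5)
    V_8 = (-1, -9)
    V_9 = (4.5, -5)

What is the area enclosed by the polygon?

V_1→V_2: (8)(-4.5) − (5.5)(-8) = 8
V_2→V_3: (5.5)(1) − (5.5)(-4.5) = 30.25
V_3→V_4: (5.5)(8.5) − (2)(1) = 44.75
V_4→V_5: (2)(2) − (-1)(8.5) = 12.5
V_5→V_6: (-1)(-1) − (-4)(2) = 9
V_6→V_7: (-4)(-4.5) − (1)(-1) = 19
V_7→V_8: (1)(-9) − (-1)(-4.5) = -13.5
V_8→V_9: (-1)(-5) − (4.5)(-9) = 45.5
V_9→V_1: (4.5)(-8) − (8)(-5) = 4
Σ = 159.5
Area = |Σ|/2 = 79.75.

79.75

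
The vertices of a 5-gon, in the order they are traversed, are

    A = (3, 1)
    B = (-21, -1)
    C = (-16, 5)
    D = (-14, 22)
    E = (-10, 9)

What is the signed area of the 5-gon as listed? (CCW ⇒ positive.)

-164

Apply the shoelace formula: 2A = Σ (x_i·y_{i+1} − x_{i+1}·y_i), indices taken mod 5.
Cross-terms: 18, -121, -282, 94, -37  ⇒  Σ = -328
Signed area = Σ/2 = -164 (negative ⇒ clockwise traversal).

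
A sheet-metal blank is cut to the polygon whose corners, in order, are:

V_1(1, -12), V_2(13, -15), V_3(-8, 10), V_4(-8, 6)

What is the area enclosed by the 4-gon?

136.5

Apply the shoelace formula: 2A = Σ (x_i·y_{i+1} − x_{i+1}·y_i), indices taken mod 4.
Cross-terms: 141, 10, 32, 90  ⇒  Σ = 273
Area = |Σ|/2 = 136.5.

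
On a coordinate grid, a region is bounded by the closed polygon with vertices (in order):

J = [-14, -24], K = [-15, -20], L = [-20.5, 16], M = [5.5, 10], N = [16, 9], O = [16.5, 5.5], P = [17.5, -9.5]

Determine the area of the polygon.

Σ = (-80) + (-650) + (-293) + (-110.5) + (-60.5) + (-253) + (-553) = -2000
Area = |Σ|/2 = 1000.

1000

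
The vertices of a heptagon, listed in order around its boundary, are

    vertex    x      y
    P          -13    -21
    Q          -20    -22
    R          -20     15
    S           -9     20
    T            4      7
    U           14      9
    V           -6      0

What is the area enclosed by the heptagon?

582

Apply Gauss's area formula: 2A = Σ (x_i·y_{i+1} − x_{i+1}·y_i), indices taken mod 7.
Σ = (-134) + (-740) + (-265) + (-143) + (-62) + (54) + (126) = -1164
Area = |Σ|/2 = 582.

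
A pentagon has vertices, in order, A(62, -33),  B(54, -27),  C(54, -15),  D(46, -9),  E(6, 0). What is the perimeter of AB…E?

138

|AB| = √((-8)² + (6)²) = √100 = 10
|BC| = √((0)² + (12)²) = √144 = 12
|CD| = √((-8)² + (6)²) = √100 = 10
|DE| = √((-40)² + (9)²) = √1681 = 41
|EA| = √((56)² + (-33)²) = √4225 = 65
Perimeter = 10 + 12 + 10 + 41 + 65 = 138.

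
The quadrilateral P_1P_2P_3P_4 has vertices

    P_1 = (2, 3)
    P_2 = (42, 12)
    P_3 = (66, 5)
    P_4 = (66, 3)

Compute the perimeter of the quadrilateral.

|P_1P_2| = √((40)² + (9)²) = √1681 = 41
|P_2P_3| = √((24)² + (-7)²) = √625 = 25
|P_3P_4| = √((0)² + (-2)²) = √4 = 2
|P_4P_1| = √((-64)² + (0)²) = √4096 = 64
Perimeter = 41 + 25 + 2 + 64 = 132.

132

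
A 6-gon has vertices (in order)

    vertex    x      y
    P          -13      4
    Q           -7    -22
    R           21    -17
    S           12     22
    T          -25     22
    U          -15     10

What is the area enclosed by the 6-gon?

1262.5

Σ = (314) + (581) + (666) + (814) + (80) + (70) = 2525
Area = |Σ|/2 = 1262.5.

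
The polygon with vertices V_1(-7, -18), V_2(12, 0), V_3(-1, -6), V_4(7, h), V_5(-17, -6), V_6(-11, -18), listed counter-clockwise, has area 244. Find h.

The doubled signed area Σ (x_i y_{i+1} − x_{i+1} y_i) is linear in h.
With h=0 it equals 456; the coefficient of h is 16 (from the two edges through V_4).
So 16·h + 456 = 2·244 = 488 ⇒ h = 2.

2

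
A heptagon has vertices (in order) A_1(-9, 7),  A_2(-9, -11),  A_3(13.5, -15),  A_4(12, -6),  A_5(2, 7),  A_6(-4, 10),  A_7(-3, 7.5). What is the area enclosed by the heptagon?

367.5

Apply the shoelace formula: 2A = Σ (x_i·y_{i+1} − x_{i+1}·y_i), indices taken mod 7.
Σ = (162) + (283.5) + (99) + (96) + (48) + (0) + (46.5) = 735
Area = |Σ|/2 = 367.5.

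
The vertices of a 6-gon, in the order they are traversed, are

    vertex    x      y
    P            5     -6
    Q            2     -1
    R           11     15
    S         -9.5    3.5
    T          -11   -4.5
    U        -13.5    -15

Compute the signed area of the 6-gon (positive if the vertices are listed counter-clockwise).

Apply Gauss's area formula: 2A = Σ (x_i·y_{i+1} − x_{i+1}·y_i), indices taken mod 6.
P→Q: (5)(-1) − (2)(-6) = 7
Q→R: (2)(15) − (11)(-1) = 41
R→S: (11)(3.5) − (-9.5)(15) = 181
S→T: (-9.5)(-4.5) − (-11)(3.5) = 81.25
T→U: (-11)(-15) − (-13.5)(-4.5) = 104.25
U→P: (-13.5)(-6) − (5)(-15) = 156
Σ = 570.5
Signed area = Σ/2 = 285.25 (positive ⇒ counter-clockwise traversal).

285.25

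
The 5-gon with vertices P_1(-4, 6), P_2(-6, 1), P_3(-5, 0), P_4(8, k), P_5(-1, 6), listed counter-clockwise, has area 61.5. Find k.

-5

The doubled signed area Σ (x_i y_{i+1} − x_{i+1} y_i) is linear in k.
With k=0 it equals 103; the coefficient of k is -4 (from the two edges through P_4).
So -4·k + 103 = 2·61.5 = 123 ⇒ k = -5.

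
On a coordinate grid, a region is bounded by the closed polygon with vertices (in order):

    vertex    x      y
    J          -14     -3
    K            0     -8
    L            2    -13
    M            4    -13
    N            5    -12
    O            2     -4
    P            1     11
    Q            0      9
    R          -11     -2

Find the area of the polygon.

Apply the shoelace (surveyor's) formula: 2A = Σ (x_i·y_{i+1} − x_{i+1}·y_i), indices taken mod 9.
Cross-terms: 112, 16, 26, 17, 4, 26, 9, 99, 5  ⇒  Σ = 314
Area = |Σ|/2 = 157.

157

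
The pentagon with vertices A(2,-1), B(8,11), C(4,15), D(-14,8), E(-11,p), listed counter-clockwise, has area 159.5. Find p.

8

The doubled signed area Σ (x_i y_{i+1} − x_{i+1} y_i) is linear in p.
With p=0 it equals 447; the coefficient of p is -16 (from the two edges through E).
So -16·p + 447 = 2·159.5 = 319 ⇒ p = 8.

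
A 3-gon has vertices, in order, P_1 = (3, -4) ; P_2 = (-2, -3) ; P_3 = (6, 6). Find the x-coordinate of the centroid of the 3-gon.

Apply Gauss's area formula. First the cross-terms c_i = x_i·y_{i+1} − x_{i+1}·y_i:
  -17, 6, -42  ⇒  2A = -53, A = -26.5.
Then Σ (x_i + x_{i+1})·c_i = -371, so x̄ = -371 / (6·(-26.5)) = 7/3.

7/3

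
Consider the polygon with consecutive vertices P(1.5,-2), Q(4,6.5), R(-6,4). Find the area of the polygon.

39.375

Σ = (17.75) + (55) + (6) = 78.75
Area = |Σ|/2 = 39.375.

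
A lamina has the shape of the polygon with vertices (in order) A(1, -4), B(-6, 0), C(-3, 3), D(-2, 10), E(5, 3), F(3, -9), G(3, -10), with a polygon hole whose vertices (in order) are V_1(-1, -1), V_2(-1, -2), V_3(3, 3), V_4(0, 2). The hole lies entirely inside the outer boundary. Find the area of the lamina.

Outer boundary:
Apply Gauss's area formula: 2A = Σ (x_i·y_{i+1} − x_{i+1}·y_i), indices taken mod 7.
Σ = (-24) + (-18) + (-24) + (-56) + (-54) + (-3) + (-2) = -181
Area = |Σ|/2 = 90.5.
Hole:
Cross-terms: 1, 3, 6, 2  ⇒  Σ = 12
Area = |Σ|/2 = 6.
Net area = 90.5 − 6 = 84.5.

84.5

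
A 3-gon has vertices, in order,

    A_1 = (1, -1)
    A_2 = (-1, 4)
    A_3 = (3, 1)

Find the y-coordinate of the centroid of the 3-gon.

4/3

Apply Gauss's area formula. First the cross-terms c_i = x_i·y_{i+1} − x_{i+1}·y_i:
  3, -13, -4  ⇒  2A = -14, A = -7.
Then Σ (y_i + y_{i+1})·c_i = -56, so ȳ = -56 / (6·(-7)) = 4/3.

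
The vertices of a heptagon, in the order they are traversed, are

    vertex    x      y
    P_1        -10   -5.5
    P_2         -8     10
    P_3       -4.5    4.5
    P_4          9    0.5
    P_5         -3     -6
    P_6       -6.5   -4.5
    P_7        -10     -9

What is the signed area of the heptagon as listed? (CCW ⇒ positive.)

Cross-terms: -144, 9, -42.75, -52.5, -25.5, 13.5, -35  ⇒  Σ = -277.25
Signed area = Σ/2 = -138.625 (negative ⇒ clockwise traversal).

-138.625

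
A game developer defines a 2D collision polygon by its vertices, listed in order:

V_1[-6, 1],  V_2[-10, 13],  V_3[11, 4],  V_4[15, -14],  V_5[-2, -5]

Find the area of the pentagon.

300

Apply the surveyor's formula: 2A = Σ (x_i·y_{i+1} − x_{i+1}·y_i), indices taken mod 5.
Σ = (-68) + (-183) + (-214) + (-103) + (-32) = -600
Area = |Σ|/2 = 300.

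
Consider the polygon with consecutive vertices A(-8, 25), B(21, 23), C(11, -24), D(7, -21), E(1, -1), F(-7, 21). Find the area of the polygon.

754

Apply Gauss's area formula: 2A = Σ (x_i·y_{i+1} − x_{i+1}·y_i), indices taken mod 6.
A→B: (-8)(23) − (21)(25) = -709
B→C: (21)(-24) − (11)(23) = -757
C→D: (11)(-21) − (7)(-24) = -63
D→E: (7)(-1) − (1)(-21) = 14
E→F: (1)(21) − (-7)(-1) = 14
F→A: (-7)(25) − (-8)(21) = -7
Σ = -1508
Area = |Σ|/2 = 754.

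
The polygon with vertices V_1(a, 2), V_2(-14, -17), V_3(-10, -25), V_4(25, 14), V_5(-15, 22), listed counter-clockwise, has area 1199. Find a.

-25

The doubled signed area Σ (x_i y_{i+1} − x_{i+1} y_i) is linear in a.
With a=0 it equals 1423; the coefficient of a is -39 (from the two edges through V_1).
So -39·a + 1423 = 2·1199 = 2398 ⇒ a = -25.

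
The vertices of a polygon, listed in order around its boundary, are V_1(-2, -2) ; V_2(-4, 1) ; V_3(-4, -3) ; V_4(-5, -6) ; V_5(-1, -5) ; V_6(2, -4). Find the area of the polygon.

18

Apply the shoelace formula: 2A = Σ (x_i·y_{i+1} − x_{i+1}·y_i), indices taken mod 6.
Σ = (-10) + (16) + (9) + (19) + (14) + (-12) = 36
Area = |Σ|/2 = 18.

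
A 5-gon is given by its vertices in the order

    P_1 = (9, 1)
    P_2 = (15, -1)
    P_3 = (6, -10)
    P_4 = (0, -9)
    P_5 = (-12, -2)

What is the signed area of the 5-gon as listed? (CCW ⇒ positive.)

Apply Gauss's area formula: 2A = Σ (x_i·y_{i+1} − x_{i+1}·y_i), indices taken mod 5.
P_1→P_2: (9)(-1) − (15)(1) = -24
P_2→P_3: (15)(-10) − (6)(-1) = -144
P_3→P_4: (6)(-9) − (0)(-10) = -54
P_4→P_5: (0)(-2) − (-12)(-9) = -108
P_5→P_1: (-12)(1) − (9)(-2) = 6
Σ = -324
Signed area = Σ/2 = -162 (negative ⇒ clockwise traversal).

-162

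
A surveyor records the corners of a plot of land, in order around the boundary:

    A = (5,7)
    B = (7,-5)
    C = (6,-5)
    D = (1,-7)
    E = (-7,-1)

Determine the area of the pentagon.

105

Apply the shoelace (surveyor's) formula: 2A = Σ (x_i·y_{i+1} − x_{i+1}·y_i), indices taken mod 5.
Cross-terms: -74, -5, -37, -50, -44  ⇒  Σ = -210
Area = |Σ|/2 = 105.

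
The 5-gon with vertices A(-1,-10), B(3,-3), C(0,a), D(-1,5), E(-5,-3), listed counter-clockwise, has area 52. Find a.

-1

The doubled signed area Σ (x_i y_{i+1} − x_{i+1} y_i) is linear in a.
With a=0 it equals 108; the coefficient of a is 4 (from the two edges through C).
So 4·a + 108 = 2·52 = 104 ⇒ a = -1.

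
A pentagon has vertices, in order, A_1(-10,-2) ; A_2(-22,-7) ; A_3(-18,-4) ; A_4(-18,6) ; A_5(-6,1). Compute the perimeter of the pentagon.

46

|A_1A_2| = √((-12)² + (-5)²) = √169 = 13
|A_2A_3| = √((4)² + (3)²) = √25 = 5
|A_3A_4| = √((0)² + (10)²) = √100 = 10
|A_4A_5| = √((12)² + (-5)²) = √169 = 13
|A_5A_1| = √((-4)² + (-3)²) = √25 = 5
Perimeter = 13 + 5 + 10 + 13 + 5 = 46.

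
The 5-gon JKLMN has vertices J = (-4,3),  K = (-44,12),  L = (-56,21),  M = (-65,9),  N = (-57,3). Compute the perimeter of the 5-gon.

|JK| = √((-40)² + (9)²) = √1681 = 41
|KL| = √((-12)² + (9)²) = √225 = 15
|LM| = √((-9)² + (-12)²) = √225 = 15
|MN| = √((8)² + (-6)²) = √100 = 10
|NJ| = √((53)² + (0)²) = √2809 = 53
Perimeter = 41 + 15 + 15 + 10 + 53 = 134.

134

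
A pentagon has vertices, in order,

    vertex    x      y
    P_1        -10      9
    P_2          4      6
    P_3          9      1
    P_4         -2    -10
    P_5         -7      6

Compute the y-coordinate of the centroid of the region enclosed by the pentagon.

65/87

Apply Gauss's area formula. First the cross-terms c_i = x_i·y_{i+1} − x_{i+1}·y_i:
  -96, -50, -88, -82, -3  ⇒  2A = -319, A = -159.5.
Then Σ (y_i + y_{i+1})·c_i = -715, so ȳ = -715 / (6·(-159.5)) = 65/87.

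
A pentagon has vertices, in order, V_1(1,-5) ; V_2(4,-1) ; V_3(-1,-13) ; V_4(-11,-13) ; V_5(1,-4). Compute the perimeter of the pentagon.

44

|V_1V_2| = √((3)² + (4)²) = √25 = 5
|V_2V_3| = √((-5)² + (-12)²) = √169 = 13
|V_3V_4| = √((-10)² + (0)²) = √100 = 10
|V_4V_5| = √((12)² + (9)²) = √225 = 15
|V_5V_1| = √((0)² + (-1)²) = √1 = 1
Perimeter = 5 + 13 + 10 + 15 + 1 = 44.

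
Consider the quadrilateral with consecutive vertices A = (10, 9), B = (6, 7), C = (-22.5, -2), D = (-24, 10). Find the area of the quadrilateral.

Apply the shoelace formula: 2A = Σ (x_i·y_{i+1} − x_{i+1}·y_i), indices taken mod 4.
Σ = (16) + (145.5) + (-273) + (-316) = -427.5
Area = |Σ|/2 = 213.75.

213.75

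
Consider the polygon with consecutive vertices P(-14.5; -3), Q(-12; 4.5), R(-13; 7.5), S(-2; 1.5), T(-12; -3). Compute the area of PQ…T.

Apply the shoelace formula: 2A = Σ (x_i·y_{i+1} − x_{i+1}·y_i), indices taken mod 5.
Σ = (-101.25) + (-31.5) + (-4.5) + (24) + (-7.5) = -120.75
Area = |Σ|/2 = 60.375.

60.375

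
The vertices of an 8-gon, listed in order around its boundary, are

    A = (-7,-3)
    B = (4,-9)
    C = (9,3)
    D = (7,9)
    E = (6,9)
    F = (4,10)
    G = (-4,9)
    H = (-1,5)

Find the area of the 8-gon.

Cross-terms: 75, 93, 60, 9, 24, 76, -11, 38  ⇒  Σ = 364
Area = |Σ|/2 = 182.

182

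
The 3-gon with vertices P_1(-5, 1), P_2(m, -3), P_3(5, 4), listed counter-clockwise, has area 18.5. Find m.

-6

The doubled signed area Σ (x_i y_{i+1} − x_{i+1} y_i) is linear in m.
With m=0 it equals 55; the coefficient of m is 3 (from the two edges through P_2).
So 3·m + 55 = 2·18.5 = 37 ⇒ m = -6.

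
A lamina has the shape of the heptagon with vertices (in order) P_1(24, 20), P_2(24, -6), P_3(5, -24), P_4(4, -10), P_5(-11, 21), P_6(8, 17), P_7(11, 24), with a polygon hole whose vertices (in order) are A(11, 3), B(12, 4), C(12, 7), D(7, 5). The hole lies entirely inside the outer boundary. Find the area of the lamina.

Outer boundary:
P_1→P_2: (24)(-6) − (24)(20) = -624
P_2→P_3: (24)(-24) − (5)(-6) = -546
P_3→P_4: (5)(-10) − (4)(-24) = 46
P_4→P_5: (4)(21) − (-11)(-10) = -26
P_5→P_6: (-11)(17) − (8)(21) = -355
P_6→P_7: (8)(24) − (11)(17) = 5
P_7→P_1: (11)(20) − (24)(24) = -356
Σ = -1856
Area = |Σ|/2 = 928.
Hole:
Apply Gauss's area formula: 2A = Σ (x_i·y_{i+1} − x_{i+1}·y_i), indices taken mod 4.
Cross-terms: 8, 36, 11, -34  ⇒  Σ = 21
Area = |Σ|/2 = 10.5.
Net area = 928 − 10.5 = 917.5.

917.5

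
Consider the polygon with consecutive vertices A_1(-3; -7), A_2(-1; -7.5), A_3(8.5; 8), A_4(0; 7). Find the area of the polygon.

Σ = (15.5) + (55.75) + (59.5) + (21) = 151.75
Area = |Σ|/2 = 75.875.

75.875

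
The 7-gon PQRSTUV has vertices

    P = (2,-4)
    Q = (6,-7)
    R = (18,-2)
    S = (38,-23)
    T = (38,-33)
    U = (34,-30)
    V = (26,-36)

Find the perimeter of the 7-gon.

|PQ| = √((4)² + (-3)²) = √25 = 5
|QR| = √((12)² + (5)²) = √169 = 13
|RS| = √((20)² + (-21)²) = √841 = 29
|ST| = √((0)² + (-10)²) = √100 = 10
|TU| = √((-4)² + (3)²) = √25 = 5
|UV| = √((-8)² + (-6)²) = √100 = 10
|VP| = √((-24)² + (32)²) = √1600 = 40
Perimeter = 5 + 13 + 29 + 10 + 5 + 10 + 40 = 112.

112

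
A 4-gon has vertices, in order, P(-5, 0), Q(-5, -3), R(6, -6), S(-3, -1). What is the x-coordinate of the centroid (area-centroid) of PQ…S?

-67/51

Apply the shoelace (surveyor's) formula. First the cross-terms c_i = x_i·y_{i+1} − x_{i+1}·y_i:
  15, 48, -24, -5  ⇒  2A = 34, A = 17.
Then Σ (x_i + x_{i+1})·c_i = -134, so x̄ = -134 / (6·17) = -67/51.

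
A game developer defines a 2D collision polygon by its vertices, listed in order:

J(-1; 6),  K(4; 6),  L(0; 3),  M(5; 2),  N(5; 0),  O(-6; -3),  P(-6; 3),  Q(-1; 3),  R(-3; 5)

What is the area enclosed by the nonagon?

Apply Gauss's area formula: 2A = Σ (x_i·y_{i+1} − x_{i+1}·y_i), indices taken mod 9.
Σ = (-30) + (12) + (-15) + (-10) + (-15) + (-36) + (-15) + (4) + (-13) = -118
Area = |Σ|/2 = 59.

59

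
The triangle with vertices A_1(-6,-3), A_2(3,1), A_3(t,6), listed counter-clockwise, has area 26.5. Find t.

1

The doubled signed area Σ (x_i y_{i+1} − x_{i+1} y_i) is linear in t.
With t=0 it equals 57; the coefficient of t is -4 (from the two edges through A_3).
So -4·t + 57 = 2·26.5 = 53 ⇒ t = 1.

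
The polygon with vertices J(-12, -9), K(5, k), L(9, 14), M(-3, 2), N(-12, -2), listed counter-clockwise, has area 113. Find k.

3

The doubled signed area Σ (x_i y_{i+1} − x_{i+1} y_i) is linear in k.
With k=0 it equals 289; the coefficient of k is -21 (from the two edges through K).
So -21·k + 289 = 2·113 = 226 ⇒ k = 3.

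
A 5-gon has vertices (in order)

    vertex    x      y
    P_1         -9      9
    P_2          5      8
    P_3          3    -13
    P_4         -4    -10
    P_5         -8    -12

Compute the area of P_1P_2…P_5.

250

Σ = (-117) + (-89) + (-82) + (-32) + (-180) = -500
Area = |Σ|/2 = 250.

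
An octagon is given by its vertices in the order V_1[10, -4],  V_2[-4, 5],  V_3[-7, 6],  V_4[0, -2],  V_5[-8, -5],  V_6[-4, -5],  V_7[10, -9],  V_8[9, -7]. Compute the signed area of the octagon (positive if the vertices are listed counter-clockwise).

97

Σ = (34) + (11) + (14) + (-16) + (20) + (86) + (11) + (34) = 194
Signed area = Σ/2 = 97 (positive ⇒ counter-clockwise traversal).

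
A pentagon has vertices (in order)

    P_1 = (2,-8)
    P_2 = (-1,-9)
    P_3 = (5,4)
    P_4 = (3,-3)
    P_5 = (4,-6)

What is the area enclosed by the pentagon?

19

Apply the shoelace (surveyor's) formula: 2A = Σ (x_i·y_{i+1} − x_{i+1}·y_i), indices taken mod 5.
Σ = (-26) + (41) + (-27) + (-6) + (-20) = -38
Area = |Σ|/2 = 19.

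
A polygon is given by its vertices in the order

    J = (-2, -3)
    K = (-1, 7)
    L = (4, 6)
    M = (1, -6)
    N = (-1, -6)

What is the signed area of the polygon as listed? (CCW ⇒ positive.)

-51

Apply the shoelace formula: 2A = Σ (x_i·y_{i+1} − x_{i+1}·y_i), indices taken mod 5.
J→K: (-2)(7) − (-1)(-3) = -17
K→L: (-1)(6) − (4)(7) = -34
L→M: (4)(-6) − (1)(6) = -30
M→N: (1)(-6) − (-1)(-6) = -12
N→J: (-1)(-3) − (-2)(-6) = -9
Σ = -102
Signed area = Σ/2 = -51 (negative ⇒ clockwise traversal).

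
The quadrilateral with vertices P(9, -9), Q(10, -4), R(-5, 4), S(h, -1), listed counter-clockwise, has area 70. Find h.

-4

The doubled signed area Σ (x_i y_{i+1} − x_{i+1} y_i) is linear in h.
With h=0 it equals 88; the coefficient of h is -13 (from the two edges through S).
So -13·h + 88 = 2·70 = 140 ⇒ h = -4.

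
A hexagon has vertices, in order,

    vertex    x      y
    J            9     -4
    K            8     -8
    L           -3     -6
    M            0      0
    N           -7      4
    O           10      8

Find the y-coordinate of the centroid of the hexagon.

7/60

Apply Gauss's area formula. First the cross-terms c_i = x_i·y_{i+1} − x_{i+1}·y_i:
  -40, -72, 0, 0, -96, -112  ⇒  2A = -320, A = -160.
Then Σ (y_i + y_{i+1})·c_i = -112, so ȳ = -112 / (6·(-160)) = 7/60.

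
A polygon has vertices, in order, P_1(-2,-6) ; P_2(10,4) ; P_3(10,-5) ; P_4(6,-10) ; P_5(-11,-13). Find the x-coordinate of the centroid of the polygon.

Apply the shoelace formula. First the cross-terms c_i = x_i·y_{i+1} − x_{i+1}·y_i:
  52, -90, -70, -188, 40  ⇒  2A = -256, A = -128.
Then Σ (x_i + x_{i+1})·c_i = -2084, so x̄ = -2084 / (6·(-128)) = 521/192.

521/192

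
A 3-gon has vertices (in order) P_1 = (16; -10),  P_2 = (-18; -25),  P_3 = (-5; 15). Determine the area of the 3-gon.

Apply Gauss's area formula: 2A = Σ (x_i·y_{i+1} − x_{i+1}·y_i), indices taken mod 3.
Σ = (-580) + (-395) + (-190) = -1165
Area = |Σ|/2 = 582.5.

582.5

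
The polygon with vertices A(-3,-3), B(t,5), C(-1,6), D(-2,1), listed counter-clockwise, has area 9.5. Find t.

Write out the shoelace sum; only the two edges meeting at B involve t:
2·Area = [((-3)·5 − t·(-3)) + (t·6 − (-1)·5)] + 20
       = 9·t + 10 = 19
⇒ t = 1.

1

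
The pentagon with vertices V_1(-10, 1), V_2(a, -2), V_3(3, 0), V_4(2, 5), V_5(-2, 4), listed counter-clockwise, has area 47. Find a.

3

The doubled signed area Σ (x_i y_{i+1} − x_{i+1} y_i) is linear in a.
With a=0 it equals 97; the coefficient of a is -1 (from the two edges through V_2).
So -1·a + 97 = 2·47 = 94 ⇒ a = 3.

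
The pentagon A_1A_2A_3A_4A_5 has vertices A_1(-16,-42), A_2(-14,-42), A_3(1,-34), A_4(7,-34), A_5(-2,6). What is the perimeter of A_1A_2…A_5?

116

|A_1A_2| = √((2)² + (0)²) = √4 = 2
|A_2A_3| = √((15)² + (8)²) = √289 = 17
|A_3A_4| = √((6)² + (0)²) = √36 = 6
|A_4A_5| = √((-9)² + (40)²) = √1681 = 41
|A_5A_1| = √((-14)² + (-48)²) = √2500 = 50
Perimeter = 2 + 17 + 6 + 41 + 50 = 116.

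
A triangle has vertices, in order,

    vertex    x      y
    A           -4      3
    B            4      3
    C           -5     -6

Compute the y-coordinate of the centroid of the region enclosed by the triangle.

0

Apply the shoelace (surveyor's) formula. First the cross-terms c_i = x_i·y_{i+1} − x_{i+1}·y_i:
  -24, -9, -39  ⇒  2A = -72, A = -36.
Then Σ (y_i + y_{i+1})·c_i = 0, so ȳ = 0 / (6·(-36)) = 0.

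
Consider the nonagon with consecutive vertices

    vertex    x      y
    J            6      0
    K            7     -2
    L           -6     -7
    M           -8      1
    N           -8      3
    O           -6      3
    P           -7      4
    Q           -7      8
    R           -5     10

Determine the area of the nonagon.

Apply the surveyor's formula: 2A = Σ (x_i·y_{i+1} − x_{i+1}·y_i), indices taken mod 9.
Cross-terms: -12, -61, -62, -16, -6, -3, -28, -30, -60  ⇒  Σ = -278
Area = |Σ|/2 = 139.

139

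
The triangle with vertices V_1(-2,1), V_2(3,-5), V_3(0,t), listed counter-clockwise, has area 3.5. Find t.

0

The doubled signed area Σ (x_i y_{i+1} − x_{i+1} y_i) is linear in t.
With t=0 it equals 7; the coefficient of t is 5 (from the two edges through V_3).
So 5·t + 7 = 2·3.5 = 7 ⇒ t = 0.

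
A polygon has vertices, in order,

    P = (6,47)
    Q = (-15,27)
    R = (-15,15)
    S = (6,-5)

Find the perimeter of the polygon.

122

|PQ| = √((-21)² + (-20)²) = √841 = 29
|QR| = √((0)² + (-12)²) = √144 = 12
|RS| = √((21)² + (-20)²) = √841 = 29
|SP| = √((0)² + (52)²) = √2704 = 52
Perimeter = 29 + 12 + 29 + 52 = 122.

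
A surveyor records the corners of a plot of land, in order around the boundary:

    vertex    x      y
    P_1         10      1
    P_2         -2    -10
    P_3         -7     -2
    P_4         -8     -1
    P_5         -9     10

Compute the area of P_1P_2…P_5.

Apply the surveyor's formula: 2A = Σ (x_i·y_{i+1} − x_{i+1}·y_i), indices taken mod 5.
Cross-terms: -98, -66, -9, -89, -109  ⇒  Σ = -371
Area = |Σ|/2 = 185.5.

185.5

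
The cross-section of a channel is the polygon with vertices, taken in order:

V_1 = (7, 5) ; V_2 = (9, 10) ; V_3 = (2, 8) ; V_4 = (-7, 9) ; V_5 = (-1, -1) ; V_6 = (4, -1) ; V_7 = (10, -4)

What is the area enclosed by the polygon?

Σ = (25) + (52) + (74) + (16) + (5) + (-6) + (78) = 244
Area = |Σ|/2 = 122.

122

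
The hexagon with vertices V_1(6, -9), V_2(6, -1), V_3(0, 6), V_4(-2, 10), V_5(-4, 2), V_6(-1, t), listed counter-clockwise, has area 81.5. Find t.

-2

The doubled signed area Σ (x_i y_{i+1} − x_{i+1} y_i) is linear in t.
With t=0 it equals 143; the coefficient of t is -10 (from the two edges through V_6).
So -10·t + 143 = 2·81.5 = 163 ⇒ t = -2.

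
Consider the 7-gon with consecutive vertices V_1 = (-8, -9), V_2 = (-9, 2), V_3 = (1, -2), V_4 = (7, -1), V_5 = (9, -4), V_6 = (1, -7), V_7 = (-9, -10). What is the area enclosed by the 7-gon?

109

Apply the shoelace formula: 2A = Σ (x_i·y_{i+1} − x_{i+1}·y_i), indices taken mod 7.
Σ = (-97) + (16) + (13) + (-19) + (-59) + (-73) + (1) = -218
Area = |Σ|/2 = 109.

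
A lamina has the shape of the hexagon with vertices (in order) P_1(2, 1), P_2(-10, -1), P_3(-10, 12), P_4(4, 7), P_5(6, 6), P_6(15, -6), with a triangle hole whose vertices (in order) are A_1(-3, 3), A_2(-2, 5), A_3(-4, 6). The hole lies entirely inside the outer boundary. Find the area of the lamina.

176

Outer boundary:
P_1→P_2: (2)(-1) − (-10)(1) = 8
P_2→P_3: (-10)(12) − (-10)(-1) = -130
P_3→P_4: (-10)(7) − (4)(12) = -118
P_4→P_5: (4)(6) − (6)(7) = -18
P_5→P_6: (6)(-6) − (15)(6) = -126
P_6→P_1: (15)(1) − (2)(-6) = 27
Σ = -357
Area = |Σ|/2 = 178.5.
Hole:
Apply the surveyor's formula: 2A = Σ (x_i·y_{i+1} − x_{i+1}·y_i), indices taken mod 3.
Σ = (-9) + (8) + (6) = 5
Area = |Σ|/2 = 2.5.
Net area = 178.5 − 2.5 = 176.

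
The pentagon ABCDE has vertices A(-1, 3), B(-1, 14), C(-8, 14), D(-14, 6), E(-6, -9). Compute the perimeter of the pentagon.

|AB| = √((0)² + (11)²) = √121 = 11
|BC| = √((-7)² + (0)²) = √49 = 7
|CD| = √((-6)² + (-8)²) = √100 = 10
|DE| = √((8)² + (-15)²) = √289 = 17
|EA| = √((5)² + (12)²) = √169 = 13
Perimeter = 11 + 7 + 10 + 17 + 13 = 58.

58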